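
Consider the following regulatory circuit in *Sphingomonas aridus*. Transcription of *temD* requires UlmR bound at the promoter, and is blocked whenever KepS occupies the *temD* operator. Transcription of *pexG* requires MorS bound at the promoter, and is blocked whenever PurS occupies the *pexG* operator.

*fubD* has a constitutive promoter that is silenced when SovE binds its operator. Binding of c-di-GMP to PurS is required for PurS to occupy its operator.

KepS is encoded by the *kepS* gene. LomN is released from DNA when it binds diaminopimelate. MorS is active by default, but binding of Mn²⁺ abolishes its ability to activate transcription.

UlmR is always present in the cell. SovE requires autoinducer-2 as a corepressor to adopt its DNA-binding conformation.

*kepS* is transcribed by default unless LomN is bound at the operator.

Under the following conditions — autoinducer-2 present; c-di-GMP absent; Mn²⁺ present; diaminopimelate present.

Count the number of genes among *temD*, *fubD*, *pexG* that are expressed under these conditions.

Diaminopimelate is present, so LomN is inactive.
With no repressor bound, *kepS* is transcribed.
So KepS is produced and active.
UlmR is produced constitutively and is active.
With repressor KepS bound, *temD* is not transcribed.
→ *temD* is OFF.
Autoinducer-2 is present, so SovE is active.
With repressor SovE bound, *fubD* is not transcribed.
→ *fubD* is OFF.
Mn²⁺ is present, so MorS is inactive.
c-di-GMP is absent, so PurS is inactive.
Required activator MorS is absent, so *pexG* is not transcribed.
→ *pexG* is OFF.
0 of the 3 genes are transcribed.

0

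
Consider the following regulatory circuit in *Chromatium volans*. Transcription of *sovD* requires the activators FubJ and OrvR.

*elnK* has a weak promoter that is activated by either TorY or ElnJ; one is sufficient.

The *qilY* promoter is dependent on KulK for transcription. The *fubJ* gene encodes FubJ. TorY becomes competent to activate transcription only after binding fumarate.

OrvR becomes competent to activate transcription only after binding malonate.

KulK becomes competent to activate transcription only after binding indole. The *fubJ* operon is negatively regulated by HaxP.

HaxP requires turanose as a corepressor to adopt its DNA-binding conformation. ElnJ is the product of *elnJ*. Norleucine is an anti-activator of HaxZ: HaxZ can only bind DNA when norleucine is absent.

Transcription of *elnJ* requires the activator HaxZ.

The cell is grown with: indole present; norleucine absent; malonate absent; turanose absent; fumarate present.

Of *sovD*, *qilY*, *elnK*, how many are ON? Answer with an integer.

2

Turanose is absent, so HaxP is inactive.
With no repressor bound, *fubJ* is transcribed.
So FubJ is produced and active.
Malonate is absent, so OrvR is inactive.
Required activator OrvR is absent, so *sovD* is not transcribed.
→ *sovD* is OFF.
Indole is present, so KulK is active.
No repressor is bound and KulK is active, so *qilY* is transcribed.
→ *qilY* is ON.
Fumarate is present, so TorY is active.
Norleucine is absent, so HaxZ is active.
No repressor is bound and HaxZ is active, so *elnJ* is transcribed.
So ElnJ is produced and active.
Activator TorY is present, so *elnK* is transcribed.
→ *elnK* is ON.
2 of the 3 genes are transcribed.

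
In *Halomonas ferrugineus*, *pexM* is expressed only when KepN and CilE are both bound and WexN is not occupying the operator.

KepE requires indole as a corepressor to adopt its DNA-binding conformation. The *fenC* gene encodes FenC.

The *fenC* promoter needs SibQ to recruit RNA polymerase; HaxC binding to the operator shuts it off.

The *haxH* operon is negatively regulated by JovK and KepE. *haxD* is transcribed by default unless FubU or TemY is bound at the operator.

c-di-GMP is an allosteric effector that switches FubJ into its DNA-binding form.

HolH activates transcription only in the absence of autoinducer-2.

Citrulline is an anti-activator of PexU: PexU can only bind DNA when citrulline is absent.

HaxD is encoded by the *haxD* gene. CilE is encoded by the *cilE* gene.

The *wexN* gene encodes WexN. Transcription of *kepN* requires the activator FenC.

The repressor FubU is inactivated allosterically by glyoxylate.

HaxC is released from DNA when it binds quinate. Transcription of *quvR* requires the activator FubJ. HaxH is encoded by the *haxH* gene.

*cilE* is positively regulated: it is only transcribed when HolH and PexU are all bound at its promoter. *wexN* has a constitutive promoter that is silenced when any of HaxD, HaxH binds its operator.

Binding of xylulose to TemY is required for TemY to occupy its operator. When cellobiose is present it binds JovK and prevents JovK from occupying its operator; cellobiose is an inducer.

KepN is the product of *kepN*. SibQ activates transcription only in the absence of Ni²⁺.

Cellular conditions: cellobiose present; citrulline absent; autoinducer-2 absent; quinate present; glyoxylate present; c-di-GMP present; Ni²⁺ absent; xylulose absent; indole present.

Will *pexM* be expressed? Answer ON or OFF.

ON

Quinate is present, so HaxC is inactive.
Ni²⁺ is absent, so SibQ is active.
No repressor is bound and SibQ is active, so *fenC* is transcribed.
So FenC is produced and active.
No repressor is bound and FenC is active, so *kepN* is transcribed.
So KepN is produced and active.
Autoinducer-2 is absent, so HolH is active.
Citrulline is absent, so PexU is active.
No repressor is bound and HolH and PexU are active, so *cilE* is transcribed.
So CilE is produced and active.
Glyoxylate is present, so FubU is inactive.
Xylulose is absent, so TemY is inactive.
With no repressor bound, *haxD* is transcribed.
So HaxD is produced and active.
Cellobiose is present, so JovK is inactive.
Indole is present, so KepE is active.
With repressor KepE bound, *haxH* is not transcribed.
So HaxH is not produced.
With repressor HaxD bound, *wexN* is not transcribed.
So WexN is not produced.
No repressor is bound and KepN and CilE are active, so *pexM* is transcribed.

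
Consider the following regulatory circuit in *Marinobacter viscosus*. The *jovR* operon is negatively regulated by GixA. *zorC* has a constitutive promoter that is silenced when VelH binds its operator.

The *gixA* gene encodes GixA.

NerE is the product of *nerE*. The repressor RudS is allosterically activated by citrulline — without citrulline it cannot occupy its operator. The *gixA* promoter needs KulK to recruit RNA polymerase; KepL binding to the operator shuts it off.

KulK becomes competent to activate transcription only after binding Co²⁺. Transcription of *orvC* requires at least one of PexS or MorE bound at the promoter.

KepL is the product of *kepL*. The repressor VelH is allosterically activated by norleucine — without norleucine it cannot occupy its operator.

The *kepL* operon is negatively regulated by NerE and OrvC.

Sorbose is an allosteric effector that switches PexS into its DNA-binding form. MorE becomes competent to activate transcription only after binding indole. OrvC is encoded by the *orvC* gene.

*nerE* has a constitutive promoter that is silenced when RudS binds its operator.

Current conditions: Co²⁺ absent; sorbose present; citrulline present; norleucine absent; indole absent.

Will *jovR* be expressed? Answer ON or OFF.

Citrulline is present, so RudS is active.
With repressor RudS bound, *nerE* is not transcribed.
So NerE is not produced.
Sorbose is present, so PexS is active.
Indole is absent, so MorE is inactive.
Activator PexS is present, so *orvC* is transcribed.
So OrvC is produced and active.
With repressor OrvC bound, *kepL* is not transcribed.
So KepL is not produced.
Co²⁺ is absent, so KulK is inactive.
Required activator KulK is absent, so *gixA* is not transcribed.
So GixA is not produced.
With no repressor bound, *jovR* is transcribed.

ON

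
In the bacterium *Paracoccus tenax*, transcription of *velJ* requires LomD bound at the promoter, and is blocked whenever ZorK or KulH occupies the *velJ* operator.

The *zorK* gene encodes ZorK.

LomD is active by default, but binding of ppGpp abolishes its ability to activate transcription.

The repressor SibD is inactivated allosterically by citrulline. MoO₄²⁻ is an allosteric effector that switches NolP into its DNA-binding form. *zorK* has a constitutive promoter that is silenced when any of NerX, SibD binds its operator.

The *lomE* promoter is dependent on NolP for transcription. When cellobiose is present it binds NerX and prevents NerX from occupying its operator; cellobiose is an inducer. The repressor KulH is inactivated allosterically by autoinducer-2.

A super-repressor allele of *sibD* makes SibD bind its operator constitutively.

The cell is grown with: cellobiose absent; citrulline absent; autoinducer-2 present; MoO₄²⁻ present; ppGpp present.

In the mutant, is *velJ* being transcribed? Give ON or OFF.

OFF

Cellobiose is absent, so NerX is active.
SibD is constitutively active in this strain.
With repressor NerX bound, *zorK* is not transcribed.
So ZorK is not produced.
ppGpp is present, so LomD is inactive.
Autoinducer-2 is present, so KulH is inactive.
Required activator LomD is absent, so *velJ* is not transcribed.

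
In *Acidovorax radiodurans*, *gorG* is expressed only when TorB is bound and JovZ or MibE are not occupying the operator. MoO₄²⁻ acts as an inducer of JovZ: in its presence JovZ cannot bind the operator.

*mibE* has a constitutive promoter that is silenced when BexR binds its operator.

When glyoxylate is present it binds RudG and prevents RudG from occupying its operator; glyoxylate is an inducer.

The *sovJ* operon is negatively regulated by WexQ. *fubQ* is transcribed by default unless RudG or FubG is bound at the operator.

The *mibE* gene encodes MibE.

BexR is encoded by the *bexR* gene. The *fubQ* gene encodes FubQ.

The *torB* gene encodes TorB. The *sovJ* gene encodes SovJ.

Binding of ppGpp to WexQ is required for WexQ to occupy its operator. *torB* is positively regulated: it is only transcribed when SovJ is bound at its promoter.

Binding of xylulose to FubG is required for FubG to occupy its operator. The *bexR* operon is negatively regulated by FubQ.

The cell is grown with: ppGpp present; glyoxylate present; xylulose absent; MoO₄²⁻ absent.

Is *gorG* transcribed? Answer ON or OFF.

OFF

MoO₄²⁻ is absent, so JovZ is active.
ppGpp is present, so WexQ is active.
With repressor WexQ bound, *sovJ* is not transcribed.
So SovJ is not produced.
Required activator SovJ is absent, so *torB* is not transcribed.
So TorB is not produced.
Glyoxylate is present, so RudG is inactive.
Xylulose is absent, so FubG is inactive.
With no repressor bound, *fubQ* is transcribed.
So FubQ is produced and active.
With repressor FubQ bound, *bexR* is not transcribed.
So BexR is not produced.
With no repressor bound, *mibE* is transcribed.
So MibE is produced and active.
With repressor JovZ bound, *gorG* is not transcribed.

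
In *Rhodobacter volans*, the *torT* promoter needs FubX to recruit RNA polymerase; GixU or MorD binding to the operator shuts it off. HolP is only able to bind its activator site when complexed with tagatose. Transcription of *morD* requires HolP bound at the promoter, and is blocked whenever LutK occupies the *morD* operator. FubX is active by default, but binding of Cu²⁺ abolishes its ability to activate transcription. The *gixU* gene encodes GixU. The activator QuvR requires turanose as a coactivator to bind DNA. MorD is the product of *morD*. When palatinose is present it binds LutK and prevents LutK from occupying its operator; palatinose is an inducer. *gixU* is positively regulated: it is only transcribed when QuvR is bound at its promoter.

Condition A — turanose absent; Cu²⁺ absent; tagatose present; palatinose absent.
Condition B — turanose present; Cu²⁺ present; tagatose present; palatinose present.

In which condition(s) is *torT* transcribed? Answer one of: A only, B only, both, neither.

A only

Condition A:
Turanose is absent, so QuvR is inactive.
Required activator QuvR is absent, so *gixU* is not transcribed.
So GixU is not produced.
Cu²⁺ is absent, so FubX is active.
Tagatose is present, so HolP is active.
Palatinose is absent, so LutK is active.
With repressor LutK bound, *morD* is not transcribed.
So MorD is not produced.
No repressor is bound and FubX is active, so *torT* is transcribed.
→ *torT* is ON in A.
Condition B:
Turanose is present, so QuvR is active.
No repressor is bound and QuvR is active, so *gixU* is transcribed.
So GixU is produced and active.
Cu²⁺ is present, so FubX is inactive.
Tagatose is present, so HolP is active.
Palatinose is present, so LutK is inactive.
No repressor is bound and HolP is active, so *morD* is transcribed.
So MorD is produced and active.
With repressor GixU bound, *torT* is not transcribed.
→ *torT* is OFF in B.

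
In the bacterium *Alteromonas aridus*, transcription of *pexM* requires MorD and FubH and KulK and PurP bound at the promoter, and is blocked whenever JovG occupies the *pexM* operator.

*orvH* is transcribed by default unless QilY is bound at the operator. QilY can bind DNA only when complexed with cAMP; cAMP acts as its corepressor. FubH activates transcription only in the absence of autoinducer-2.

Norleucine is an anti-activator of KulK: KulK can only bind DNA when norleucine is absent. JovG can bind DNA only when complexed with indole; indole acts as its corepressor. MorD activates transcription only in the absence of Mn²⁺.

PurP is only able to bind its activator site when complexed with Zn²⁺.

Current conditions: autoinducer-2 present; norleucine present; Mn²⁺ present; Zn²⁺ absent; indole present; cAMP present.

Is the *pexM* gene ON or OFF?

Mn²⁺ is present, so MorD is inactive.
Autoinducer-2 is present, so FubH is inactive.
Norleucine is present, so KulK is inactive.
Zn²⁺ is absent, so PurP is inactive.
Indole is present, so JovG is active.
With repressor JovG bound, *pexM* is not transcribed.

OFF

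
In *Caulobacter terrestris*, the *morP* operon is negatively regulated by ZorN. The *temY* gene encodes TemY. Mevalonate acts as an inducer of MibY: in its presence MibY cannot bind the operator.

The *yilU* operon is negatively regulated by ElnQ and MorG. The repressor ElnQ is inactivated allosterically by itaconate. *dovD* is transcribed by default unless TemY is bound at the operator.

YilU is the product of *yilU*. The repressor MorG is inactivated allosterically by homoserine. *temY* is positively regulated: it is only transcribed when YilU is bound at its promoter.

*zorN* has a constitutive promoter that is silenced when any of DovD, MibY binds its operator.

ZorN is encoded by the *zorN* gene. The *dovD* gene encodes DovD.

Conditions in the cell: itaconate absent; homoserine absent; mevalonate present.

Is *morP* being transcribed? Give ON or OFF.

ON

Itaconate is absent, so ElnQ is active.
Homoserine is absent, so MorG is active.
With repressor ElnQ bound, *yilU* is not transcribed.
So YilU is not produced.
Required activator YilU is absent, so *temY* is not transcribed.
So TemY is not produced.
With no repressor bound, *dovD* is transcribed.
So DovD is produced and active.
Mevalonate is present, so MibY is inactive.
With repressor DovD bound, *zorN* is not transcribed.
So ZorN is not produced.
With no repressor bound, *morP* is transcribed.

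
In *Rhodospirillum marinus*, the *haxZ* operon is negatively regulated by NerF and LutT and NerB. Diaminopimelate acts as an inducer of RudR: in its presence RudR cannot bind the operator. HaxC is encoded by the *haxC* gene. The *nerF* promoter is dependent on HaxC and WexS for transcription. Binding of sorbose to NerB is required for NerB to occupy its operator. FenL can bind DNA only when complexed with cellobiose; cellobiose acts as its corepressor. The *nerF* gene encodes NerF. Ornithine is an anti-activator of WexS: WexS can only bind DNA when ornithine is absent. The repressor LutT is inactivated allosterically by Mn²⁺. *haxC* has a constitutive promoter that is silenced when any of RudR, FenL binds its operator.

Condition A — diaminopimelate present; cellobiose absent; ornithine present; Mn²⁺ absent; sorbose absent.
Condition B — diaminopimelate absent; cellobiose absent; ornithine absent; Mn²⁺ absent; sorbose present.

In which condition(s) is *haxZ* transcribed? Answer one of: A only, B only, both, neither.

Condition A:
Diaminopimelate is present, so RudR is inactive.
Cellobiose is absent, so FenL is inactive.
With no repressor bound, *haxC* is transcribed.
So HaxC is produced and active.
Ornithine is present, so WexS is inactive.
Required activator WexS is absent, so *nerF* is not transcribed.
So NerF is not produced.
Mn²⁺ is absent, so LutT is active.
Sorbose is absent, so NerB is inactive.
With repressor LutT bound, *haxZ* is not transcribed.
→ *haxZ* is OFF in A.
Condition B:
Diaminopimelate is absent, so RudR is active.
Cellobiose is absent, so FenL is inactive.
With repressor RudR bound, *haxC* is not transcribed.
So HaxC is not produced.
Ornithine is absent, so WexS is active.
Required activator HaxC is absent, so *nerF* is not transcribed.
So NerF is not produced.
Mn²⁺ is absent, so LutT is active.
Sorbose is present, so NerB is active.
With repressor LutT bound, *haxZ* is not transcribed.
→ *haxZ* is OFF in B.

neither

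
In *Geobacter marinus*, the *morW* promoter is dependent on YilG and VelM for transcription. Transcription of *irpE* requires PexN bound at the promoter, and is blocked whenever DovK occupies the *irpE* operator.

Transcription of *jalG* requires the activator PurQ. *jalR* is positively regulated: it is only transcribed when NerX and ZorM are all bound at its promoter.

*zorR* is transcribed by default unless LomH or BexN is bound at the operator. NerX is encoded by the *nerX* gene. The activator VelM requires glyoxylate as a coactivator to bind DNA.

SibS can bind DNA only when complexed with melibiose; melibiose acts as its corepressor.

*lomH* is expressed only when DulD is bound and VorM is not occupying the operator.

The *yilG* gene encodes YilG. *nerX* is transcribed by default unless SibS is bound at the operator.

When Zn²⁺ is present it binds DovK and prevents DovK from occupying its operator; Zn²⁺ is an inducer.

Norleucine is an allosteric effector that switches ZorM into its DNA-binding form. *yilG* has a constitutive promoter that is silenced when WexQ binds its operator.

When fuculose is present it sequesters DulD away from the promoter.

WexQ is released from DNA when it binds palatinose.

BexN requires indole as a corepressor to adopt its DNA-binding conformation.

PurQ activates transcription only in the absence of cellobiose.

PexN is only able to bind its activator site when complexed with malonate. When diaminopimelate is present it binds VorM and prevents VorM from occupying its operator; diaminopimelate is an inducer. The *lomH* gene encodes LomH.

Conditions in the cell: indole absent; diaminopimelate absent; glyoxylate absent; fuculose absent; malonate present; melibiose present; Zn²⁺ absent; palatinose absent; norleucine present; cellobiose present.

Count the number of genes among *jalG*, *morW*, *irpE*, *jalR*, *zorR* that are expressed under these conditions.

1

Cellobiose is present, so PurQ is inactive.
Required activator PurQ is absent, so *jalG* is not transcribed.
→ *jalG* is OFF.
Palatinose is absent, so WexQ is active.
With repressor WexQ bound, *yilG* is not transcribed.
So YilG is not produced.
Glyoxylate is absent, so VelM is inactive.
Required activator YilG is absent, so *morW* is not transcribed.
→ *morW* is OFF.
Zn²⁺ is absent, so DovK is active.
Malonate is present, so PexN is active.
With repressor DovK bound, *irpE* is not transcribed.
→ *irpE* is OFF.
Melibiose is present, so SibS is active.
With repressor SibS bound, *nerX* is not transcribed.
So NerX is not produced.
Norleucine is present, so ZorM is active.
Required activator NerX is absent, so *jalR* is not transcribed.
→ *jalR* is OFF.
Fuculose is absent, so DulD is active.
Diaminopimelate is absent, so VorM is active.
With repressor VorM bound, *lomH* is not transcribed.
So LomH is not produced.
Indole is absent, so BexN is inactive.
With no repressor bound, *zorR* is transcribed.
→ *zorR* is ON.
1 of the 5 genes is transcribed.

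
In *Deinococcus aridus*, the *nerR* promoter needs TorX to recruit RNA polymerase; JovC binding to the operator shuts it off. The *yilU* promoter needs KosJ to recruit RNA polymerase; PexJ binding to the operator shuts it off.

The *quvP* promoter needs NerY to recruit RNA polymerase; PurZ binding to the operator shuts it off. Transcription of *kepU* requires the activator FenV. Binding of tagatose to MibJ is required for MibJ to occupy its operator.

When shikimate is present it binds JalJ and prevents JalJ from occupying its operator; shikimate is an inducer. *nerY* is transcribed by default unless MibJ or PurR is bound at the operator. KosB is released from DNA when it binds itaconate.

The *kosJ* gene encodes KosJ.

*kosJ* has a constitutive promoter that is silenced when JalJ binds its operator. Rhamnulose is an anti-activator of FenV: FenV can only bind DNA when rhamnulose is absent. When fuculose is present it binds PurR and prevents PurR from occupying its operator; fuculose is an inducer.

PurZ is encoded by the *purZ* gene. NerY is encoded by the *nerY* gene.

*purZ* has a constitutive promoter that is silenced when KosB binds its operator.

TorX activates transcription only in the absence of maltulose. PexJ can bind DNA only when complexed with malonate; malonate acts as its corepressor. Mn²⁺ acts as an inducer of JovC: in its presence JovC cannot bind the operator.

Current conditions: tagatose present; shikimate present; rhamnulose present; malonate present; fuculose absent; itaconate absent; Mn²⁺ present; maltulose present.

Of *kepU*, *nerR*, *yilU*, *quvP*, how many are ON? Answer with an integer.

0

Rhamnulose is present, so FenV is inactive.
Required activator FenV is absent, so *kepU* is not transcribed.
→ *kepU* is OFF.
Maltulose is present, so TorX is inactive.
Mn²⁺ is present, so JovC is inactive.
Required activator TorX is absent, so *nerR* is not transcribed.
→ *nerR* is OFF.
Shikimate is present, so JalJ is inactive.
With no repressor bound, *kosJ* is transcribed.
So KosJ is produced and active.
Malonate is present, so PexJ is active.
With repressor PexJ bound, *yilU* is not transcribed.
→ *yilU* is OFF.
Tagatose is present, so MibJ is active.
Fuculose is absent, so PurR is active.
With repressor MibJ bound, *nerY* is not transcribed.
So NerY is not produced.
Itaconate is absent, so KosB is active.
With repressor KosB bound, *purZ* is not transcribed.
So PurZ is not produced.
Required activator NerY is absent, so *quvP* is not transcribed.
→ *quvP* is OFF.
0 of the 4 genes are transcribed.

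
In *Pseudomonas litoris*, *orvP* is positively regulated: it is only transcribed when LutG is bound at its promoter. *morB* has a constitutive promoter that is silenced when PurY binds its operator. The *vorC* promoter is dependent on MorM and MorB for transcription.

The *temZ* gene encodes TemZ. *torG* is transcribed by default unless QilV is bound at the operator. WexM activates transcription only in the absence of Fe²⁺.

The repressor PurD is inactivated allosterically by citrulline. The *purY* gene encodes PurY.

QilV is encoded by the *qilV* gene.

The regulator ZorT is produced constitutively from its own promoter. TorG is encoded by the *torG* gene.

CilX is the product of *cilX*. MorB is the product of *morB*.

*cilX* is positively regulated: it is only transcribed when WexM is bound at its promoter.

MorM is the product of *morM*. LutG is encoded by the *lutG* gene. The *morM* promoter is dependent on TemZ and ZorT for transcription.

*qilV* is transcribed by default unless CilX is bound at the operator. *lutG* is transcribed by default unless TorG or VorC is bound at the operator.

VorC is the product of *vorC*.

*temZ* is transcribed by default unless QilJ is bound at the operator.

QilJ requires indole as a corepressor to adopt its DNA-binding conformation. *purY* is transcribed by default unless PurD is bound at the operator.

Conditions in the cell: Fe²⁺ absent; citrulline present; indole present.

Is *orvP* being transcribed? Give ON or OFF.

Fe²⁺ is absent, so WexM is active.
No repressor is bound and WexM is active, so *cilX* is transcribed.
So CilX is produced and active.
With repressor CilX bound, *qilV* is not transcribed.
So QilV is not produced.
With no repressor bound, *torG* is transcribed.
So TorG is produced and active.
Indole is present, so QilJ is active.
With repressor QilJ bound, *temZ* is not transcribed.
So TemZ is not produced.
ZorT is produced constitutively and is active.
Required activator TemZ is absent, so *morM* is not transcribed.
So MorM is not produced.
Citrulline is present, so PurD is inactive.
With no repressor bound, *purY* is transcribed.
So PurY is produced and active.
With repressor PurY bound, *morB* is not transcribed.
So MorB is not produced.
Required activator MorM is absent, so *vorC* is not transcribed.
So VorC is not produced.
With repressor TorG bound, *lutG* is not transcribed.
So LutG is not produced.
Required activator LutG is absent, so *orvP* is not transcribed.

OFF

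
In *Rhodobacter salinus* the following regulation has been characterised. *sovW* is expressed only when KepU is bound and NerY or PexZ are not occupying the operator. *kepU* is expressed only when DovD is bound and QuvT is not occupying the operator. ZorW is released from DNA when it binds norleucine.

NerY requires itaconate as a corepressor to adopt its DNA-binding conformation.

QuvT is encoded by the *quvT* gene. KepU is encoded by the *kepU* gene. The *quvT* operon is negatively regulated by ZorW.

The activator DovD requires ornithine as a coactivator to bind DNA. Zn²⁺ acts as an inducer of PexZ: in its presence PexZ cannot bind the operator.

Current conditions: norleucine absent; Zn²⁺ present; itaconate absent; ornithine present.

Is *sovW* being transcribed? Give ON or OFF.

Ornithine is present, so DovD is active.
Norleucine is absent, so ZorW is active.
With repressor ZorW bound, *quvT* is not transcribed.
So QuvT is not produced.
No repressor is bound and DovD is active, so *kepU* is transcribed.
So KepU is produced and active.
Itaconate is absent, so NerY is inactive.
Zn²⁺ is present, so PexZ is inactive.
No repressor is bound and KepU is active, so *sovW* is transcribed.

ON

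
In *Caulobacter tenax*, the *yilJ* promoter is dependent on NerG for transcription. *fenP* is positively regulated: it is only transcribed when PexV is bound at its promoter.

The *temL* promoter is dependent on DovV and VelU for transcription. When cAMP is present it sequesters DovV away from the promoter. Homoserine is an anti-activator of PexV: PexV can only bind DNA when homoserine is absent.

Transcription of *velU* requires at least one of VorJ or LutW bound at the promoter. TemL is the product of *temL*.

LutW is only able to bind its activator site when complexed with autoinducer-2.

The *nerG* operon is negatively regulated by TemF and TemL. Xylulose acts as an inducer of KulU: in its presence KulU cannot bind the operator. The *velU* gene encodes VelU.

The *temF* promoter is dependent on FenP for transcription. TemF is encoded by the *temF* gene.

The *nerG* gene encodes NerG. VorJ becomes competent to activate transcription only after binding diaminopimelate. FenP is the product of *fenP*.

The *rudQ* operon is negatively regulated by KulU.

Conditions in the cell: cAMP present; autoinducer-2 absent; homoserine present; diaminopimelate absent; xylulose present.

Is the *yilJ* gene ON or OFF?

ON

Homoserine is present, so PexV is inactive.
Required activator PexV is absent, so *fenP* is not transcribed.
So FenP is not produced.
Required activator FenP is absent, so *temF* is not transcribed.
So TemF is not produced.
cAMP is present, so DovV is inactive.
Diaminopimelate is absent, so VorJ is inactive.
Autoinducer-2 is absent, so LutW is inactive.
No activator is available at the *velU* promoter, so *velU* is not transcribed.
So VelU is not produced.
Required activator DovV is absent, so *temL* is not transcribed.
So TemL is not produced.
With no repressor bound, *nerG* is transcribed.
So NerG is produced and active.
No repressor is bound and NerG is active, so *yilJ* is transcribed.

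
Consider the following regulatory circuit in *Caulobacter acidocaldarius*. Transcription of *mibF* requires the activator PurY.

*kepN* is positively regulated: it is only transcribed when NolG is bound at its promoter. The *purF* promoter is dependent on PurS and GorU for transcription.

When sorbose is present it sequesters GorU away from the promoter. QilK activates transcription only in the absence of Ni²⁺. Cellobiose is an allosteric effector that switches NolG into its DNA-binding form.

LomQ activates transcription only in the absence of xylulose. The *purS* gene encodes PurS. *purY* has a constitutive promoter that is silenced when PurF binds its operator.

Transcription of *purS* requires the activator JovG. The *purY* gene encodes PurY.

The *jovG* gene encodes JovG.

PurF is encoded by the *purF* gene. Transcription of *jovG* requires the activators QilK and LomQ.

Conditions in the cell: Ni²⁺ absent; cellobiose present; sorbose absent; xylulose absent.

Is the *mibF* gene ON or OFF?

Ni²⁺ is absent, so QilK is active.
Xylulose is absent, so LomQ is active.
No repressor is bound and QilK and LomQ are active, so *jovG* is transcribed.
So JovG is produced and active.
No repressor is bound and JovG is active, so *purS* is transcribed.
So PurS is produced and active.
Sorbose is absent, so GorU is active.
No repressor is bound and PurS and GorU are active, so *purF* is transcribed.
So PurF is produced and active.
With repressor PurF bound, *purY* is not transcribed.
So PurY is not produced.
Required activator PurY is absent, so *mibF* is not transcribed.

OFF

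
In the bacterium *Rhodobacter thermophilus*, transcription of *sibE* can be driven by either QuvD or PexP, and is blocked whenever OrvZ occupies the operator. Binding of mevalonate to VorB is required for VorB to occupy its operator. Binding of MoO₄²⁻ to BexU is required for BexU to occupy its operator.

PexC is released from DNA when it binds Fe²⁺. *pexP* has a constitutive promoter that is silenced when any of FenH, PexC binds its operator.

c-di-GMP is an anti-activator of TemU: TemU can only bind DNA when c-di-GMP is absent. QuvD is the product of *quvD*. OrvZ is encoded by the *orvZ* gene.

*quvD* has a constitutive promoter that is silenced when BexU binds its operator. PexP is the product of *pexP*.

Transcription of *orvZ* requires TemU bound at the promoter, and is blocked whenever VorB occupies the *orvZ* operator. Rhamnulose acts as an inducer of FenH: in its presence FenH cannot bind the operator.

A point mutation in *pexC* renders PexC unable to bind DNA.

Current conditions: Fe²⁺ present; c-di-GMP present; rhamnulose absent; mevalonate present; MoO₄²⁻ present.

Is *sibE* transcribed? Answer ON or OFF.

c-di-GMP is present, so TemU is inactive.
Mevalonate is present, so VorB is active.
With repressor VorB bound, *orvZ* is not transcribed.
So OrvZ is not produced.
MoO₄²⁻ is present, so BexU is active.
With repressor BexU bound, *quvD* is not transcribed.
So QuvD is not produced.
Rhamnulose is absent, so FenH is active.
PexC is non-functional in this strain, so it has no effect.
With repressor FenH bound, *pexP* is not transcribed.
So PexP is not produced.
No activator is available at the *sibE* promoter, so *sibE* is not transcribed.

OFF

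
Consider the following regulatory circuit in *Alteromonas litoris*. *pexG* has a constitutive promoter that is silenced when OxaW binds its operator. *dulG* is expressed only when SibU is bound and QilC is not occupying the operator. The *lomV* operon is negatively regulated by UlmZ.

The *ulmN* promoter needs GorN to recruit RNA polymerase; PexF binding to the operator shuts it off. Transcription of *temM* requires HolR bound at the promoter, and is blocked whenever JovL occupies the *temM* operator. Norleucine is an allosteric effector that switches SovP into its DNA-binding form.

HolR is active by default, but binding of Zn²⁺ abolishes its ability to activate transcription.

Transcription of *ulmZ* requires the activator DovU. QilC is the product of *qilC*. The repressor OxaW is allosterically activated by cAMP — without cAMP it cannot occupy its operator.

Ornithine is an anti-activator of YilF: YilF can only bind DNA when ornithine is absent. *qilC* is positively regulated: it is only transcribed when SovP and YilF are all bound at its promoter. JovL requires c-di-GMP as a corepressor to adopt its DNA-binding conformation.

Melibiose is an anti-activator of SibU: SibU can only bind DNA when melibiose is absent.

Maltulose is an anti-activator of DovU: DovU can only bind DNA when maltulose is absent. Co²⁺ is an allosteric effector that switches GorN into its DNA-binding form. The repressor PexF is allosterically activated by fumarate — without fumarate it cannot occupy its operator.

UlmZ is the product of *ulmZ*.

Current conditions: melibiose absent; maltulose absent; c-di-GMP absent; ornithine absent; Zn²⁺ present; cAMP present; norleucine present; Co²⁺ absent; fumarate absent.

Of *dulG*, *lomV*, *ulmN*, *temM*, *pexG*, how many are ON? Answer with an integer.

0

Norleucine is present, so SovP is active.
Ornithine is absent, so YilF is active.
No repressor is bound and SovP and YilF are active, so *qilC* is transcribed.
So QilC is produced and active.
Melibiose is absent, so SibU is active.
With repressor QilC bound, *dulG* is not transcribed.
→ *dulG* is OFF.
Maltulose is absent, so DovU is active.
No repressor is bound and DovU is active, so *ulmZ* is transcribed.
So UlmZ is produced and active.
With repressor UlmZ bound, *lomV* is not transcribed.
→ *lomV* is OFF.
Co²⁺ is absent, so GorN is inactive.
Fumarate is absent, so PexF is inactive.
Required activator GorN is absent, so *ulmN* is not transcribed.
→ *ulmN* is OFF.
c-di-GMP is absent, so JovL is inactive.
Zn²⁺ is present, so HolR is inactive.
Required activator HolR is absent, so *temM* is not transcribed.
→ *temM* is OFF.
cAMP is present, so OxaW is active.
With repressor OxaW bound, *pexG* is not transcribed.
→ *pexG* is OFF.
0 of the 5 genes are transcribed.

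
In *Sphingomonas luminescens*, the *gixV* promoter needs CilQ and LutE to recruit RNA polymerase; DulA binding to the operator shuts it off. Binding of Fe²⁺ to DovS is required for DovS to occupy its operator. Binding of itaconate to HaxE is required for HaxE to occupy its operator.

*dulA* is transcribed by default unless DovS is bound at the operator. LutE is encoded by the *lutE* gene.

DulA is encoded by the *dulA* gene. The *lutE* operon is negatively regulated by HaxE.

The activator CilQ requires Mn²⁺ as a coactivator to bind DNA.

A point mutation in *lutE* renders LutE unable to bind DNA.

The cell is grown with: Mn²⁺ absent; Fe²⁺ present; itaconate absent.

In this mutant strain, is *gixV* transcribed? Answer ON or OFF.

OFF

Fe²⁺ is present, so DovS is active.
With repressor DovS bound, *dulA* is not transcribed.
So DulA is not produced.
Mn²⁺ is absent, so CilQ is inactive.
LutE is non-functional in this strain, so it has no effect.
Required activator CilQ is absent, so *gixV* is not transcribed.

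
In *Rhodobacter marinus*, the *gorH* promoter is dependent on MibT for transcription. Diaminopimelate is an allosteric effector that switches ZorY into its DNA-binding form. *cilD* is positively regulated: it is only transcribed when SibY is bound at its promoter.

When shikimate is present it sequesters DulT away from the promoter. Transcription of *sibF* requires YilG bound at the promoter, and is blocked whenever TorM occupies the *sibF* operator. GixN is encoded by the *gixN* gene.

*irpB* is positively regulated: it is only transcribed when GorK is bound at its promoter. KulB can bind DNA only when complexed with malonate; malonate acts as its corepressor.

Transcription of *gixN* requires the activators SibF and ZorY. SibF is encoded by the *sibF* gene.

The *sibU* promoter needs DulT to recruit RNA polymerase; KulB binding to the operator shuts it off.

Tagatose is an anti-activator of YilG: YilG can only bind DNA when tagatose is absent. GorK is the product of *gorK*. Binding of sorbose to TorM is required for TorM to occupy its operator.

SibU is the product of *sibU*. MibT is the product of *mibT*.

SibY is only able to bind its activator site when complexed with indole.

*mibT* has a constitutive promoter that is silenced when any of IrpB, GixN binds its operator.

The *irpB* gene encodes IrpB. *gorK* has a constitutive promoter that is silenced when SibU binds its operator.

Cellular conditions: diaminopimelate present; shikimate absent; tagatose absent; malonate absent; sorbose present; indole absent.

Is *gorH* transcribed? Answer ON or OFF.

Malonate is absent, so KulB is inactive.
Shikimate is absent, so DulT is active.
No repressor is bound and DulT is active, so *sibU* is transcribed.
So SibU is produced and active.
With repressor SibU bound, *gorK* is not transcribed.
So GorK is not produced.
Required activator GorK is absent, so *irpB* is not transcribed.
So IrpB is not produced.
Sorbose is present, so TorM is active.
Tagatose is absent, so YilG is active.
With repressor TorM bound, *sibF* is not transcribed.
So SibF is not produced.
Diaminopimelate is present, so ZorY is active.
Required activator SibF is absent, so *gixN* is not transcribed.
So GixN is not produced.
With no repressor bound, *mibT* is transcribed.
So MibT is produced and active.
No repressor is bound and MibT is active, so *gorH* is transcribed.

ON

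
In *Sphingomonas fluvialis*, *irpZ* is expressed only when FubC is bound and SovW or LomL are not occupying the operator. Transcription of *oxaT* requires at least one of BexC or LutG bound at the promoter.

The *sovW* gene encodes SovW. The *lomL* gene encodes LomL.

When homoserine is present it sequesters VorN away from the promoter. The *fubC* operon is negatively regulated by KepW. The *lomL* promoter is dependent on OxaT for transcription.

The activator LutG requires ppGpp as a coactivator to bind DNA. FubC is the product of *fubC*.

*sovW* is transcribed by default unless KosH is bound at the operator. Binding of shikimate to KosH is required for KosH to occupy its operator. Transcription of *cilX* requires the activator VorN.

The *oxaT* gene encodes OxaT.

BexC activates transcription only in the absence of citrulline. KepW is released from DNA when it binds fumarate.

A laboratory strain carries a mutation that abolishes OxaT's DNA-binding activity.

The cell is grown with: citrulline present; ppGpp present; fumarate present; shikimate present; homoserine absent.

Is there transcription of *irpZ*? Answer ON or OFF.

ON

Fumarate is present, so KepW is inactive.
With no repressor bound, *fubC* is transcribed.
So FubC is produced and active.
Shikimate is present, so KosH is active.
With repressor KosH bound, *sovW* is not transcribed.
So SovW is not produced.
OxaT is non-functional in this strain, so it has no effect.
Required activator OxaT is absent, so *lomL* is not transcribed.
So LomL is not produced.
No repressor is bound and FubC is active, so *irpZ* is transcribed.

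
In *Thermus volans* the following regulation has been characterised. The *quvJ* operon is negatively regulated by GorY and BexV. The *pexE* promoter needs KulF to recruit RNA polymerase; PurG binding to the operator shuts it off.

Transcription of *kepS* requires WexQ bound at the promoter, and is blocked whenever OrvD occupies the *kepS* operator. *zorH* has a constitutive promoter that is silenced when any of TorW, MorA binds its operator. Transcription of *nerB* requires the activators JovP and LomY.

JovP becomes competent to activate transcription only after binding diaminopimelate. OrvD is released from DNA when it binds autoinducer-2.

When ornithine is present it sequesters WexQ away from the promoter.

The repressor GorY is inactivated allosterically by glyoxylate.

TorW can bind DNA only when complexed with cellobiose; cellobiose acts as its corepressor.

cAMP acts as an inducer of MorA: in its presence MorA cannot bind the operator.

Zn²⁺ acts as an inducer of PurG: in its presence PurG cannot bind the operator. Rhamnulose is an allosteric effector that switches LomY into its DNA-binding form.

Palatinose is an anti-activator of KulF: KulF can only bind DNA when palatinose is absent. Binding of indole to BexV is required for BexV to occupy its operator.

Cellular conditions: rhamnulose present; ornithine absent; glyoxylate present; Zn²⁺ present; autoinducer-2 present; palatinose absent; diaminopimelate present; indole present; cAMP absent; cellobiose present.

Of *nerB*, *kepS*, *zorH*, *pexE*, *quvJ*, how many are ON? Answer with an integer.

Diaminopimelate is present, so JovP is active.
Rhamnulose is present, so LomY is active.
No repressor is bound and JovP and LomY are active, so *nerB* is transcribed.
→ *nerB* is ON.
Autoinducer-2 is present, so OrvD is inactive.
Ornithine is absent, so WexQ is active.
No repressor is bound and WexQ is active, so *kepS* is transcribed.
→ *kepS* is ON.
Cellobiose is present, so TorW is active.
cAMP is absent, so MorA is active.
With repressor TorW bound, *zorH* is not transcribed.
→ *zorH* is OFF.
Palatinose is absent, so KulF is active.
Zn²⁺ is present, so PurG is inactive.
No repressor is bound and KulF is active, so *pexE* is transcribed.
→ *pexE* is ON.
Glyoxylate is present, so GorY is inactive.
Indole is present, so BexV is active.
With repressor BexV bound, *quvJ* is not transcribed.
→ *quvJ* is OFF.
3 of the 5 genes are transcribed.

3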